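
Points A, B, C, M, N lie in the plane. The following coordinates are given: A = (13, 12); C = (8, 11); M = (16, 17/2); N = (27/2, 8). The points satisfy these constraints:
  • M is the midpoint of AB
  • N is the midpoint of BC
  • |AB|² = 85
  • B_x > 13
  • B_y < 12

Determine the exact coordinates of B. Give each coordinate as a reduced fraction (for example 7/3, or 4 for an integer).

1. B_x = 19  [B = 2·M−A = 2·(16, 17/2)−(13, 12)]
2. B_y = 5  [B = 2·M−A = 2·(16, 17/2)−(13, 12)]
   so B = (19, 5)

B = (19, 5)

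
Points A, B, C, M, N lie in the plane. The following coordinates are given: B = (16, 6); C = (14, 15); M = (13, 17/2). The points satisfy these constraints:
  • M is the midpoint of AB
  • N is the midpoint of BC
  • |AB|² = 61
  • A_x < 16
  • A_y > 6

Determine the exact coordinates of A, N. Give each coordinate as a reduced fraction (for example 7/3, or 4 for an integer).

1. A_x = 10  [A = 2·M−B = 2·(13, 17/2)−(16, 6)]
2. A_y = 11  [A = 2·M−B = 2·(13, 17/2)−(16, 6)]
   so A = (10, 11)
3. N_x = 15  [2·N = B+C = (16, 6)+(14, 15)]
4. N_y = 21/2  [2·N = B+C = (16, 6)+(14, 15)]
   so N = (15, 21/2)

A = (10, 11)
N = (15, 21/2)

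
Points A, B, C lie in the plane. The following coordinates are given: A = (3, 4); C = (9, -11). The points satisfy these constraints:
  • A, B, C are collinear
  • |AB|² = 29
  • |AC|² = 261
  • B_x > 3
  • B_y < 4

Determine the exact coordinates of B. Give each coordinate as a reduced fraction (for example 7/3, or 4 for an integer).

B = (5, -1)

1. B_x = 5  [[A, B, C are collinear ⇒ -15x-6y+69=0] ∩ [|B−(3, 4)|²=29]]
2. B_y = -1  [[A, B, C are collinear ⇒ -15x-6y+69=0] ∩ [|B−(3, 4)|²=29]]
   so B = (5, -1)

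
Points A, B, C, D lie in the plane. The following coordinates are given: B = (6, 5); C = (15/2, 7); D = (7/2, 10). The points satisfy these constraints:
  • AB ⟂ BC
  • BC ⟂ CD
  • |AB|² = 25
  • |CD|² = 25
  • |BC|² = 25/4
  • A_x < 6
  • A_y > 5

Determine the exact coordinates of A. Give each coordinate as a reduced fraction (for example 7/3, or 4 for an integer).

A = (2, 8)

1. A_x = 2  [[AB ⟂ BC ⇒ -3/2x-2y+19=0] ∩ [|A−(6, 5)|²=25]]
2. A_y = 8  [[AB ⟂ BC ⇒ -3/2x-2y+19=0] ∩ [|A−(6, 5)|²=25]]
   so A = (2, 8)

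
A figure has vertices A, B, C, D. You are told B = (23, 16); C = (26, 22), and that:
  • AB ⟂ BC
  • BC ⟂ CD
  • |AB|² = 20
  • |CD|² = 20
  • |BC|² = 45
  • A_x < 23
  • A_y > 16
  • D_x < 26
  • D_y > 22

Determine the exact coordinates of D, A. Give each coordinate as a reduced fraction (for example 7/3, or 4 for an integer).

1. D_x = 22  [[BC ⟂ CD ⇒ 3x+6y-210=0] ∩ [|D−(26, 22)|²=20]]
2. D_y = 24  [[BC ⟂ CD ⇒ 3x+6y-210=0] ∩ [|D−(26, 22)|²=20]]
   so D = (22, 24)
3. A_x = 19  [[AB ⟂ BC ⇒ -3x-6y+165=0] ∩ [|A−(23, 16)|²=20]]
4. A_y = 18  [[AB ⟂ BC ⇒ -3x-6y+165=0] ∩ [|A−(23, 16)|²=20]]
   so A = (19, 18)

D = (22, 24)
A = (19, 18)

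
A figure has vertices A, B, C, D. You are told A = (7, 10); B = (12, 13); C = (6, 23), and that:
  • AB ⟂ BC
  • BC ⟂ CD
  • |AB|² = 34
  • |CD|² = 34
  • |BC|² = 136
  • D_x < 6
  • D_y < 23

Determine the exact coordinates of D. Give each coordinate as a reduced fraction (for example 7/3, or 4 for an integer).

D = (1, 20)

1. D_x = 1  [[BC ⟂ CD ⇒ -6x+10y-194=0] ∩ [|D−(6, 23)|²=34]]
2. D_y = 20  [[BC ⟂ CD ⇒ -6x+10y-194=0] ∩ [|D−(6, 23)|²=34]]
   so D = (1, 20)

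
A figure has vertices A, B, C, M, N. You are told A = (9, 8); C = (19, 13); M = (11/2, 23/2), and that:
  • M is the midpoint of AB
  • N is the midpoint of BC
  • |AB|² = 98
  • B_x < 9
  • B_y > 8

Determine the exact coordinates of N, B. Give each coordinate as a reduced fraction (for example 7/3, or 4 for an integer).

N = (21/2, 14)
B = (2, 15)

1. B_x = 2  [B = 2·M−A = 2·(11/2, 23/2)−(9, 8)]
2. B_y = 15  [B = 2·M−A = 2·(11/2, 23/2)−(9, 8)]
   so B = (2, 15)
3. N_x = 21/2  [2·N = B+C = (2, 15)+(19, 13)]
4. N_y = 14  [2·N = B+C = (2, 15)+(19, 13)]
   so N = (21/2, 14)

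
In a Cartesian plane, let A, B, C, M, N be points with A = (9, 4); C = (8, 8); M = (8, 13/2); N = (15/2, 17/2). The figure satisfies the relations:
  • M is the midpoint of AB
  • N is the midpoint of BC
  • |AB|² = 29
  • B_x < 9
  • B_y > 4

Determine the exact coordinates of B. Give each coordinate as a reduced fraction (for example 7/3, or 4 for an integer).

1. B_x = 7  [B = 2·M−A = 2·(8, 13/2)−(9, 4)]
2. B_y = 9  [B = 2·M−A = 2·(8, 13/2)−(9, 4)]
   so B = (7, 9)

B = (7, 9)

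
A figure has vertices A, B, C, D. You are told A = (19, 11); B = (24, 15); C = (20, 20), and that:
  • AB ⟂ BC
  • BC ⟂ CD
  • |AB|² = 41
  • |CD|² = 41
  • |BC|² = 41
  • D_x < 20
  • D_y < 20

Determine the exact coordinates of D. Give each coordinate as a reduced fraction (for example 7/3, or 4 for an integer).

D = (15, 16)

1. D_x = 15  [[BC ⟂ CD ⇒ -4x+5y-20=0] ∩ [|D−(20, 20)|²=41]]
2. D_y = 16  [[BC ⟂ CD ⇒ -4x+5y-20=0] ∩ [|D−(20, 20)|²=41]]
   so D = (15, 16)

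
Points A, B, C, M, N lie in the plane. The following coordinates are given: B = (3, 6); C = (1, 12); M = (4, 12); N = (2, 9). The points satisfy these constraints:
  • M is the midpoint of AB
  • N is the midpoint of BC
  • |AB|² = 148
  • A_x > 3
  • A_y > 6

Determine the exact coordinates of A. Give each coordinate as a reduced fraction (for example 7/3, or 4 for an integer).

A = (5, 18)

1. A_x = 5  [A = 2·M−B = 2·(4, 12)−(3, 6)]
2. A_y = 18  [A = 2·M−B = 2·(4, 12)−(3, 6)]
   so A = (5, 18)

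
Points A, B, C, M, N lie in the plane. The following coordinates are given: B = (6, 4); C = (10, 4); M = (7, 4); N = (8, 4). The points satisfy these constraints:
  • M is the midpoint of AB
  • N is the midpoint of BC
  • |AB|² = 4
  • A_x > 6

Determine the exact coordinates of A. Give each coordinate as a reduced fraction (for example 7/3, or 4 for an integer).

A = (8, 4)

1. A_x = 8  [A = 2·M−B = 2·(7, 4)−(6, 4)]
2. A_y = 4  [A = 2·M−B = 2·(7, 4)−(6, 4)]
   so A = (8, 4)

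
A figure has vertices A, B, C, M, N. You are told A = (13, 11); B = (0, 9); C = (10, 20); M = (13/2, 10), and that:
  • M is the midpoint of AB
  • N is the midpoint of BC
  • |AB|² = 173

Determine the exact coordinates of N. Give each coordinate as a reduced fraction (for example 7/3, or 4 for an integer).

N = (5, 29/2)

1. N_x = 5  [2·N = B+C = (0, 9)+(10, 20)]
2. N_y = 29/2  [2·N = B+C = (0, 9)+(10, 20)]
   so N = (5, 29/2)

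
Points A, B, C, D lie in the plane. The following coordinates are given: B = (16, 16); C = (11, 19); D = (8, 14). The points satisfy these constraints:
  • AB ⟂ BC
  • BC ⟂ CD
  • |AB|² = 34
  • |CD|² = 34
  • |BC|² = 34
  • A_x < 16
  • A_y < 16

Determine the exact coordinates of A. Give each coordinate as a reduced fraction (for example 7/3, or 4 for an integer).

1. A_x = 13  [[AB ⟂ BC ⇒ 5x-3y-32=0] ∩ [|A−(16, 16)|²=34]]
2. A_y = 11  [[AB ⟂ BC ⇒ 5x-3y-32=0] ∩ [|A−(16, 16)|²=34]]
   so A = (13, 11)

A = (13, 11)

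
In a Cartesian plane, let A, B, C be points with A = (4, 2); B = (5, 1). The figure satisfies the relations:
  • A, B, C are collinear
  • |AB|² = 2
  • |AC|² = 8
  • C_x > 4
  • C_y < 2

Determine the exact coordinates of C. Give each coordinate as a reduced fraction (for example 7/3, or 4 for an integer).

C = (6, 0)

1. C_x = 6  [[A, B, C are collinear ⇒ 1x+1y-6=0] ∩ [|C−(4, 2)|²=8]]
2. C_y = 0  [[A, B, C are collinear ⇒ 1x+1y-6=0] ∩ [|C−(4, 2)|²=8]]
   so C = (6, 0)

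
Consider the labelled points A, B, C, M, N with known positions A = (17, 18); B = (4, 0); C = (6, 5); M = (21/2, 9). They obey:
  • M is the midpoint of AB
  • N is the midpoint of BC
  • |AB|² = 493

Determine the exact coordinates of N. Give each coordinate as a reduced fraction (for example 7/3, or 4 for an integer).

N = (5, 5/2)

1. N_x = 5  [2·N = B+C = (4, 0)+(6, 5)]
2. N_y = 5/2  [2·N = B+C = (4, 0)+(6, 5)]
   so N = (5, 5/2)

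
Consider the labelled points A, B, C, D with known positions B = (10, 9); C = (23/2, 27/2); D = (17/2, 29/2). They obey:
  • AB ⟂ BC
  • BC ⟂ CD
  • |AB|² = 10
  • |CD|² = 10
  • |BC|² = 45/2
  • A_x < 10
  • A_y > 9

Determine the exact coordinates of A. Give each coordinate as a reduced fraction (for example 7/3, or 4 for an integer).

A = (7, 10)

1. A_x = 7  [[AB ⟂ BC ⇒ -3/2x-9/2y+111/2=0] ∩ [|A−(10, 9)|²=10]]
2. A_y = 10  [[AB ⟂ BC ⇒ -3/2x-9/2y+111/2=0] ∩ [|A−(10, 9)|²=10]]
   so A = (7, 10)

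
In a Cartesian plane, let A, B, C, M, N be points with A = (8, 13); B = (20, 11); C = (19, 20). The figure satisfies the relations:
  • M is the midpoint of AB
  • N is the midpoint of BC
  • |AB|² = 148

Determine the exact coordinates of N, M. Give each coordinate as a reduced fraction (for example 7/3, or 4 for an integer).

1. M_x = 14  [2·M = A+B = (8, 13)+(20, 11)]
2. M_y = 12  [2·M = A+B = (8, 13)+(20, 11)]
   so M = (14, 12)
3. N_x = 39/2  [2·N = B+C = (20, 11)+(19, 20)]
4. N_y = 31/2  [2·N = B+C = (20, 11)+(19, 20)]
   so N = (39/2, 31/2)

N = (39/2, 31/2)
M = (14, 12)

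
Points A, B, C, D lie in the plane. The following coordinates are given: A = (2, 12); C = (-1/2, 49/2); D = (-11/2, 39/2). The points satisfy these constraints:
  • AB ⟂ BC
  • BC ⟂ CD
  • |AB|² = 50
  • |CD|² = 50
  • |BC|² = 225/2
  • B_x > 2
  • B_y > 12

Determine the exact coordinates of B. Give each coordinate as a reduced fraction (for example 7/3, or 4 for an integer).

B = (7, 17)

1. B_x = 7  [[BC ⟂ CD ⇒ 5x+5y-120=0] ∩ [|B−(2, 12)|²=50]]
2. B_y = 17  [[BC ⟂ CD ⇒ 5x+5y-120=0] ∩ [|B−(2, 12)|²=50]]
   so B = (7, 17)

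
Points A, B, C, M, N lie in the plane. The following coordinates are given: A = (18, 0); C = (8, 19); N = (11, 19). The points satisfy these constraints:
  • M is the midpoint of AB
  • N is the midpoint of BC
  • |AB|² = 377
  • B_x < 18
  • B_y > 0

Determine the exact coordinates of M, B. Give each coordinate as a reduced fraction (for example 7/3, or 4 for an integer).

1. B_x = 14  [B = 2·N−C = 2·(11, 19)−(8, 19)]
2. B_y = 19  [B = 2·N−C = 2·(11, 19)−(8, 19)]
   so B = (14, 19)
3. M_x = 16  [2·M = A+B = (18, 0)+(14, 19)]
4. M_y = 19/2  [2·M = A+B = (18, 0)+(14, 19)]
   so M = (16, 19/2)

M = (16, 19/2)
B = (14, 19)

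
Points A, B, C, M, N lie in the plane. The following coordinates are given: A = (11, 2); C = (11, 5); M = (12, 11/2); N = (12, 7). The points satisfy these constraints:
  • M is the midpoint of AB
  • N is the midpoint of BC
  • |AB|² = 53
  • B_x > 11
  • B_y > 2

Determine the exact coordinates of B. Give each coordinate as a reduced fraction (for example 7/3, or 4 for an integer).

B = (13, 9)

1. B_x = 13  [B = 2·M−A = 2·(12, 11/2)−(11, 2)]
2. B_y = 9  [B = 2·M−A = 2·(12, 11/2)−(11, 2)]
   so B = (13, 9)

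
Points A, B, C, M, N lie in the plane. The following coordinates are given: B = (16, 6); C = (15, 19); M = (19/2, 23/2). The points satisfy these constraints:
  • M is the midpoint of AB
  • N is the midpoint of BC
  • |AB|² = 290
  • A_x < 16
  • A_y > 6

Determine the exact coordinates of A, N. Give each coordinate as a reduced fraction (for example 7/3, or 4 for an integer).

1. A_x = 3  [A = 2·M−B = 2·(19/2, 23/2)−(16, 6)]
2. A_y = 17  [A = 2·M−B = 2·(19/2, 23/2)−(16, 6)]
   so A = (3, 17)
3. N_x = 31/2  [2·N = B+C = (16, 6)+(15, 19)]
4. N_y = 25/2  [2·N = B+C = (16, 6)+(15, 19)]
   so N = (31/2, 25/2)

A = (3, 17)
N = (31/2, 25/2)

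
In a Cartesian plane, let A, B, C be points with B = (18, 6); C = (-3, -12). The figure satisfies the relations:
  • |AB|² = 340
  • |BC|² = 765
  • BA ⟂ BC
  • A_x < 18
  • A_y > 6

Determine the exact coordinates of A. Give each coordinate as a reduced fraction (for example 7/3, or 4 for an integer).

A = (6, 20)

1. A_x = 6  [[BA ⟂ BC ⇒ -21x-18y+486=0] ∩ [|A−(18, 6)|²=340]]
2. A_y = 20  [[BA ⟂ BC ⇒ -21x-18y+486=0] ∩ [|A−(18, 6)|²=340]]
   so A = (6, 20)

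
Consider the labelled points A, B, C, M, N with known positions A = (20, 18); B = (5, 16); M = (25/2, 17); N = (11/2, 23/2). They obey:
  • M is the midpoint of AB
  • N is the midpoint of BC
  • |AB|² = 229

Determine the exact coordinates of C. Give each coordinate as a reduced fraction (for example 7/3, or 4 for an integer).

C = (6, 7)

1. C_x = 6  [C = 2·N−B = 2·(11/2, 23/2)−(5, 16)]
2. C_y = 7  [C = 2·N−B = 2·(11/2, 23/2)−(5, 16)]
   so C = (6, 7)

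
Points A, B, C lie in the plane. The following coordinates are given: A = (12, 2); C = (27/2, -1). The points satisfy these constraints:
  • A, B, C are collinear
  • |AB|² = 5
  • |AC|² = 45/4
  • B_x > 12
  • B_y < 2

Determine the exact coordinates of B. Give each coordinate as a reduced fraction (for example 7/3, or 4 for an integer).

B = (13, 0)

1. B_x = 13  [[A, B, C are collinear ⇒ -3x-3/2y+39=0] ∩ [|B−(12, 2)|²=5]]
2. B_y = 0  [[A, B, C are collinear ⇒ -3x-3/2y+39=0] ∩ [|B−(12, 2)|²=5]]
   so B = (13, 0)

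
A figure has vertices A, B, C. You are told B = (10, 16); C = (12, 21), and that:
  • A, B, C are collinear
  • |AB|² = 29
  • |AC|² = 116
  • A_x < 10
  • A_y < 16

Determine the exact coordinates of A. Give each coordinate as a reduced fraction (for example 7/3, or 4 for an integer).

1. A_x = 8  [[A, B, C are collinear ⇒ -5x+2y+18=0] ∩ [|A−(10, 16)|²=29]]
2. A_y = 11  [[A, B, C are collinear ⇒ -5x+2y+18=0] ∩ [|A−(10, 16)|²=29]]
   so A = (8, 11)

A = (8, 11)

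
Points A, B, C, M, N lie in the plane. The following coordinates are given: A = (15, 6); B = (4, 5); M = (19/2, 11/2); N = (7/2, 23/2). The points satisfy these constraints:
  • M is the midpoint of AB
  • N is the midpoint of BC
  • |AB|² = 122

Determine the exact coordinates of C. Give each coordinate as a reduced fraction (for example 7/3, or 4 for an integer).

C = (3, 18)

1. C_x = 3  [C = 2·N−B = 2·(7/2, 23/2)−(4, 5)]
2. C_y = 18  [C = 2·N−B = 2·(7/2, 23/2)−(4, 5)]
   so C = (3, 18)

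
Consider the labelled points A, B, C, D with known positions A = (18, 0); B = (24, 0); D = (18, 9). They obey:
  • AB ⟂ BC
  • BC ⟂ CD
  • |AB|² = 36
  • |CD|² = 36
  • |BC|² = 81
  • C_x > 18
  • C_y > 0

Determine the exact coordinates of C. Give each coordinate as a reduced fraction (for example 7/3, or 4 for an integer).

1. C_x = 24  [[AB ⟂ BC ⇒ 6x-144=0] ∩ [|C−(18, 9)|²=36]]
2. C_y = 9  [[AB ⟂ BC ⇒ 6x-144=0] ∩ [|C−(18, 9)|²=36]]
   so C = (24, 9)

C = (24, 9)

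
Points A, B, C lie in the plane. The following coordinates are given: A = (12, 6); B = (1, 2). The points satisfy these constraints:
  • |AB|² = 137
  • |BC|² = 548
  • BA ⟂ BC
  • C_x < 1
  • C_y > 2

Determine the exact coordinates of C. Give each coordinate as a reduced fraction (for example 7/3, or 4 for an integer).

C = (-7, 24)

1. C_x = -7  [[BA ⟂ BC ⇒ 11x+4y-19=0] ∩ [|C−(1, 2)|²=548]]
2. C_y = 24  [[BA ⟂ BC ⇒ 11x+4y-19=0] ∩ [|C−(1, 2)|²=548]]
   so C = (-7, 24)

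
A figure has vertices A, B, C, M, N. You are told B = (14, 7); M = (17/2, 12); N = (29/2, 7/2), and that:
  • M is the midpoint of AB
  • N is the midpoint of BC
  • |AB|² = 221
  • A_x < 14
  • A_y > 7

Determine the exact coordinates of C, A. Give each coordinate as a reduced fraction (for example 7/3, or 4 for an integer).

C = (15, 0)
A = (3, 17)

1. A_x = 3  [A = 2·M−B = 2·(17/2, 12)−(14, 7)]
2. A_y = 17  [A = 2·M−B = 2·(17/2, 12)−(14, 7)]
   so A = (3, 17)
3. C_x = 15  [C = 2·N−B = 2·(29/2, 7/2)−(14, 7)]
4. C_y = 0  [C = 2·N−B = 2·(29/2, 7/2)−(14, 7)]
   so C = (15, 0)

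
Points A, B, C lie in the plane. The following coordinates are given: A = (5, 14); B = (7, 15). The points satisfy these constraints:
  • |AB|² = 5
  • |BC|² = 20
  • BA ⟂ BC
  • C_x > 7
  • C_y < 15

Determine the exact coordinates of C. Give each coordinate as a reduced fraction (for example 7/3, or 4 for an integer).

C = (9, 11)

1. C_x = 9  [[BA ⟂ BC ⇒ -2x-1y+29=0] ∩ [|C−(7, 15)|²=20]]
2. C_y = 11  [[BA ⟂ BC ⇒ -2x-1y+29=0] ∩ [|C−(7, 15)|²=20]]
   so C = (9, 11)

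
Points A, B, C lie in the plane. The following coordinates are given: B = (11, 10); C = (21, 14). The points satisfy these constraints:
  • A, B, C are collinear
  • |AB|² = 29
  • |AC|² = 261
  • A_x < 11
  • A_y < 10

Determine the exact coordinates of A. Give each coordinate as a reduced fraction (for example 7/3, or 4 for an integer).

1. A_x = 6  [[A, B, C are collinear ⇒ -4x+10y-56=0] ∩ [|A−(11, 10)|²=29]]
2. A_y = 8  [[A, B, C are collinear ⇒ -4x+10y-56=0] ∩ [|A−(11, 10)|²=29]]
   so A = (6, 8)

A = (6, 8)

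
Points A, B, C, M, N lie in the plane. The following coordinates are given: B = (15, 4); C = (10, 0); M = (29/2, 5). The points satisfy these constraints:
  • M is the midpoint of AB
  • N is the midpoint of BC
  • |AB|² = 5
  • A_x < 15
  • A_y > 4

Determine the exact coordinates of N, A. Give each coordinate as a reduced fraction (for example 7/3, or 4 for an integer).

N = (25/2, 2)
A = (14, 6)

1. A_x = 14  [A = 2·M−B = 2·(29/2, 5)−(15, 4)]
2. A_y = 6  [A = 2·M−B = 2·(29/2, 5)−(15, 4)]
   so A = (14, 6)
3. N_x = 25/2  [2·N = B+C = (15, 4)+(10, 0)]
4. N_y = 2  [2·N = B+C = (15, 4)+(10, 0)]
   so N = (25/2, 2)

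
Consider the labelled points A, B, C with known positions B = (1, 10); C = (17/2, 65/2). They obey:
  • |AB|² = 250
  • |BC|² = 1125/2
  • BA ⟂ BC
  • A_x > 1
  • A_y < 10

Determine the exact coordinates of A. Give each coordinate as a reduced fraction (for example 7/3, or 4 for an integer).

A = (16, 5)

1. A_x = 16  [[BA ⟂ BC ⇒ 15/2x+45/2y-465/2=0] ∩ [|A−(1, 10)|²=250]]
2. A_y = 5  [[BA ⟂ BC ⇒ 15/2x+45/2y-465/2=0] ∩ [|A−(1, 10)|²=250]]
   so A = (16, 5)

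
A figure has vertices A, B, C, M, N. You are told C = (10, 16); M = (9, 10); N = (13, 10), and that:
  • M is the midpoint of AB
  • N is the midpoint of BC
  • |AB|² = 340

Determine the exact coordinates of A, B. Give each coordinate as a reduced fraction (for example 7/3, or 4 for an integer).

A = (2, 16)
B = (16, 4)

1. B_x = 16  [B = 2·N−C = 2·(13, 10)−(10, 16)]
2. B_y = 4  [B = 2·N−C = 2·(13, 10)−(10, 16)]
   so B = (16, 4)
3. A_x = 2  [A = 2·M−B = 2·(9, 10)−(16, 4)]
4. A_y = 16  [A = 2·M−B = 2·(9, 10)−(16, 4)]
   so A = (2, 16)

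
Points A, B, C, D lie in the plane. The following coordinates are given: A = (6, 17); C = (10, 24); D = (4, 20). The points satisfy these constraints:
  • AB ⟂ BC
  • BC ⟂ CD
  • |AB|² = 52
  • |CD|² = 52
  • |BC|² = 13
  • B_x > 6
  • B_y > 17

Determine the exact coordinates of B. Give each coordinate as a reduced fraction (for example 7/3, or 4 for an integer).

1. B_x = 12  [[BC ⟂ CD ⇒ 6x+4y-156=0] ∩ [|B−(6, 17)|²=52]]
2. B_y = 21  [[BC ⟂ CD ⇒ 6x+4y-156=0] ∩ [|B−(6, 17)|²=52]]
   so B = (12, 21)

B = (12, 21)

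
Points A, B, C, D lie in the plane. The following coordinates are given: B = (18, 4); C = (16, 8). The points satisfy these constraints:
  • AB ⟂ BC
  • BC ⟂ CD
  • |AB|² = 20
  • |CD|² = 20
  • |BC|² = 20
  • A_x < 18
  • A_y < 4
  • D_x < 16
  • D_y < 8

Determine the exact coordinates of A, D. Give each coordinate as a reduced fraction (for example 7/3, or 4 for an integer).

1. A_x = 14  [[AB ⟂ BC ⇒ 2x-4y-20=0] ∩ [|A−(18, 4)|²=20]]
2. A_y = 2  [[AB ⟂ BC ⇒ 2x-4y-20=0] ∩ [|A−(18, 4)|²=20]]
   so A = (14, 2)
3. D_x = 12  [[BC ⟂ CD ⇒ -2x+4y=0] ∩ [|D−(16, 8)|²=20]]
4. D_y = 6  [[BC ⟂ CD ⇒ -2x+4y=0] ∩ [|D−(16, 8)|²=20]]
   so D = (12, 6)

A = (14, 2)
D = (12, 6)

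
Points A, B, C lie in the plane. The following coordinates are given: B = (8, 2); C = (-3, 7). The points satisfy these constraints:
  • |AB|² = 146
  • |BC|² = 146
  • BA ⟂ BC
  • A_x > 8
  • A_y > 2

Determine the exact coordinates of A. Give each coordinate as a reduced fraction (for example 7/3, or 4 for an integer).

1. A_x = 13  [[BA ⟂ BC ⇒ -11x+5y+78=0] ∩ [|A−(8, 2)|²=146]]
2. A_y = 13  [[BA ⟂ BC ⇒ -11x+5y+78=0] ∩ [|A−(8, 2)|²=146]]
   so A = (13, 13)

A = (13, 13)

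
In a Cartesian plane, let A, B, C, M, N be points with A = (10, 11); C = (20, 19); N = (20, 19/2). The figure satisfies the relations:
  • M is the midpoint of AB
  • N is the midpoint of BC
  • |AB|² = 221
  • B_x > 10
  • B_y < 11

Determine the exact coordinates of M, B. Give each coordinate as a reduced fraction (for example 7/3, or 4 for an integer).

M = (15, 11/2)
B = (20, 0)

1. B_x = 20  [B = 2·N−C = 2·(20, 19/2)−(20, 19)]
2. B_y = 0  [B = 2·N−C = 2·(20, 19/2)−(20, 19)]
   so B = (20, 0)
3. M_x = 15  [2·M = A+B = (10, 11)+(20, 0)]
4. M_y = 11/2  [2·M = A+B = (10, 11)+(20, 0)]
   so M = (15, 11/2)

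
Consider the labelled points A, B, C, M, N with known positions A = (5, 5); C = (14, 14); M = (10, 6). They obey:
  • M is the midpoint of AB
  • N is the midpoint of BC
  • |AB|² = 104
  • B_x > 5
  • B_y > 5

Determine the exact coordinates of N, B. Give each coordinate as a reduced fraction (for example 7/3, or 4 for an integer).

N = (29/2, 21/2)
B = (15, 7)

1. B_x = 15  [B = 2·M−A = 2·(10, 6)−(5, 5)]
2. B_y = 7  [B = 2·M−A = 2·(10, 6)−(5, 5)]
   so B = (15, 7)
3. N_x = 29/2  [2·N = B+C = (15, 7)+(14, 14)]
4. N_y = 21/2  [2·N = B+C = (15, 7)+(14, 14)]
   so N = (29/2, 21/2)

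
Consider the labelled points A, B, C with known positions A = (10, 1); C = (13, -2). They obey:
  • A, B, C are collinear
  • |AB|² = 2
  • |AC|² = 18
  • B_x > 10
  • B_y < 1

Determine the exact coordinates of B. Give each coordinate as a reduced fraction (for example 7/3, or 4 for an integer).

B = (11, 0)

1. B_x = 11  [[A, B, C are collinear ⇒ -3x-3y+33=0] ∩ [|B−(10, 1)|²=2]]
2. B_y = 0  [[A, B, C are collinear ⇒ -3x-3y+33=0] ∩ [|B−(10, 1)|²=2]]
   so B = (11, 0)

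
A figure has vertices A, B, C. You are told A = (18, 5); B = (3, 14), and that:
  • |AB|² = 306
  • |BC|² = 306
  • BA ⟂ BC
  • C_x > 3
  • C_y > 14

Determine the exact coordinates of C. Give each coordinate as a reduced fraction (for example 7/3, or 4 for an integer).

C = (12, 29)

1. C_x = 12  [[BA ⟂ BC ⇒ 15x-9y+81=0] ∩ [|C−(3, 14)|²=306]]
2. C_y = 29  [[BA ⟂ BC ⇒ 15x-9y+81=0] ∩ [|C−(3, 14)|²=306]]
   so C = (12, 29)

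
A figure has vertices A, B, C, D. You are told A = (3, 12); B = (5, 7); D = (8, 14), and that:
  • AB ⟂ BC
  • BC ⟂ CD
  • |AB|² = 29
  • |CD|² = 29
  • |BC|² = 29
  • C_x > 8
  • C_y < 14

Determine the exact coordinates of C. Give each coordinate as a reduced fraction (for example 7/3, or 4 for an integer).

C = (10, 9)

1. C_x = 10  [[AB ⟂ BC ⇒ 2x-5y+25=0] ∩ [|C−(8, 14)|²=29]]
2. C_y = 9  [[AB ⟂ BC ⇒ 2x-5y+25=0] ∩ [|C−(8, 14)|²=29]]
   so C = (10, 9)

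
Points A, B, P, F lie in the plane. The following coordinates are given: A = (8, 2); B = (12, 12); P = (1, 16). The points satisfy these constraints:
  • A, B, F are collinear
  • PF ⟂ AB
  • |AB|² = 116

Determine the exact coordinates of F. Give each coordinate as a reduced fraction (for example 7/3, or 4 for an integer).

F = (344/29, 338/29)

1. F_x = 344/29  [[A, B, F are collinear ⇒ -10x+4y+72=0] ∩ [PF ⟂ AB ⇒ 4x+10y-164=0]]
2. F_y = 338/29  [[A, B, F are collinear ⇒ -10x+4y+72=0] ∩ [PF ⟂ AB ⇒ 4x+10y-164=0]]
   so F = (344/29, 338/29)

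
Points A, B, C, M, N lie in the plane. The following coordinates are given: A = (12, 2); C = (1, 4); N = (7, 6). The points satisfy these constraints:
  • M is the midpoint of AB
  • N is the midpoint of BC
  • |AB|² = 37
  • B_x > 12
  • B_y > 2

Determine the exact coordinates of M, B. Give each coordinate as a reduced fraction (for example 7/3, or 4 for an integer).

1. B_x = 13  [B = 2·N−C = 2·(7, 6)−(1, 4)]
2. B_y = 8  [B = 2·N−C = 2·(7, 6)−(1, 4)]
   so B = (13, 8)
3. M_x = 25/2  [2·M = A+B = (12, 2)+(13, 8)]
4. M_y = 5  [2·M = A+B = (12, 2)+(13, 8)]
   so M = (25/2, 5)

M = (25/2, 5)
B = (13, 8)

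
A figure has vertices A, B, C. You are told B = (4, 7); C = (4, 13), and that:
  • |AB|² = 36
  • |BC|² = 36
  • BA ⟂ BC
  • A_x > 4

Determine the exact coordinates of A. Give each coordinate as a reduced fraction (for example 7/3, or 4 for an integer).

A = (10, 7)

1. A_x = 10  [[BA ⟂ BC ⇒ 6y-42=0] ∩ [|A−(4, 7)|²=36]]
2. A_y = 7  [[BA ⟂ BC ⇒ 6y-42=0] ∩ [|A−(4, 7)|²=36]]
   so A = (10, 7)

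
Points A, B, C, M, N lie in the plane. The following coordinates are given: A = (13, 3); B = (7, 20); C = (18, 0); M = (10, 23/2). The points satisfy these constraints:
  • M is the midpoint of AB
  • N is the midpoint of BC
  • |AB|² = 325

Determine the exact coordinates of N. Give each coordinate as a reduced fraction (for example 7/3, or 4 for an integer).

N = (25/2, 10)

1. N_x = 25/2  [2·N = B+C = (7, 20)+(18, 0)]
2. N_y = 10  [2·N = B+C = (7, 20)+(18, 0)]
   so N = (25/2, 10)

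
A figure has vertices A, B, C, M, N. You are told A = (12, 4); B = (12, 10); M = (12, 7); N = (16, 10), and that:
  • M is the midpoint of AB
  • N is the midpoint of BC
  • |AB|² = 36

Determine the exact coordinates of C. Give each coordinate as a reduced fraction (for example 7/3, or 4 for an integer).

C = (20, 10)

1. C_x = 20  [C = 2·N−B = 2·(16, 10)−(12, 10)]
2. C_y = 10  [C = 2·N−B = 2·(16, 10)−(12, 10)]
   so C = (20, 10)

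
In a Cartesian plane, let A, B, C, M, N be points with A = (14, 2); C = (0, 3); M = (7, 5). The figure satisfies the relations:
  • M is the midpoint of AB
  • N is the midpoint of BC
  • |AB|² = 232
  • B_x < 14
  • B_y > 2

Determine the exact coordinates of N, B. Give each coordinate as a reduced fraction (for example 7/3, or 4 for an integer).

N = (0, 11/2)
B = (0, 8)

1. B_x = 0  [B = 2·M−A = 2·(7, 5)−(14, 2)]
2. B_y = 8  [B = 2·M−A = 2·(7, 5)−(14, 2)]
   so B = (0, 8)
3. N_x = 0  [2·N = B+C = (0, 8)+(0, 3)]
4. N_y = 11/2  [2·N = B+C = (0, 8)+(0, 3)]
   so N = (0, 11/2)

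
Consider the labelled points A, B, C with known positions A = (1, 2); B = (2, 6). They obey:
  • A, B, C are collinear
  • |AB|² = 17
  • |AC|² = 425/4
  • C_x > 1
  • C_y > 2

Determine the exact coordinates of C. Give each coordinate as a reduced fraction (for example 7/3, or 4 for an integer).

1. C_x = 7/2  [[A, B, C are collinear ⇒ -4x+1y+2=0] ∩ [|C−(1, 2)|²=425/4]]
2. C_y = 12  [[A, B, C are collinear ⇒ -4x+1y+2=0] ∩ [|C−(1, 2)|²=425/4]]
   so C = (7/2, 12)

C = (7/2, 12)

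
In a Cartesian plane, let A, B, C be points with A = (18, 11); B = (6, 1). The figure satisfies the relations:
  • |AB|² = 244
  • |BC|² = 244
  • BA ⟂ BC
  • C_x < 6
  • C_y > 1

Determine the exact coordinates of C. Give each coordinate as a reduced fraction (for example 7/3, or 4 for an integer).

1. C_x = -4  [[BA ⟂ BC ⇒ 12x+10y-82=0] ∩ [|C−(6, 1)|²=244]]
2. C_y = 13  [[BA ⟂ BC ⇒ 12x+10y-82=0] ∩ [|C−(6, 1)|²=244]]
   so C = (-4, 13)

C = (-4, 13)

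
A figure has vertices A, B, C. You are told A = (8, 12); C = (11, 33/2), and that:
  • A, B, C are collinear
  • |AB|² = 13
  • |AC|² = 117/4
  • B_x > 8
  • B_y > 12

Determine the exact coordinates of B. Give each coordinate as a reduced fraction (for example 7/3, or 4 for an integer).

B = (10, 15)

1. B_x = 10  [[A, B, C are collinear ⇒ 9/2x-3y=0] ∩ [|B−(8, 12)|²=13]]
2. B_y = 15  [[A, B, C are collinear ⇒ 9/2x-3y=0] ∩ [|B−(8, 12)|²=13]]
   so B = (10, 15)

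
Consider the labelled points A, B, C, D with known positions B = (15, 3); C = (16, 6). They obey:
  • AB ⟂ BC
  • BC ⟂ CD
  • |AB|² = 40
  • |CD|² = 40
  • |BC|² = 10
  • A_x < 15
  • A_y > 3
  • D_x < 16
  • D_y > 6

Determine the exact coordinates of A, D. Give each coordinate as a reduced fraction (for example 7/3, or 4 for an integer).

1. A_x = 9  [[AB ⟂ BC ⇒ -1x-3y+24=0] ∩ [|A−(15, 3)|²=40]]
2. A_y = 5  [[AB ⟂ BC ⇒ -1x-3y+24=0] ∩ [|A−(15, 3)|²=40]]
   so A = (9, 5)
3. D_x = 10  [[BC ⟂ CD ⇒ 1x+3y-34=0] ∩ [|D−(16, 6)|²=40]]
4. D_y = 8  [[BC ⟂ CD ⇒ 1x+3y-34=0] ∩ [|D−(16, 6)|²=40]]
   so D = (10, 8)

A = (9, 5)
D = (10, 8)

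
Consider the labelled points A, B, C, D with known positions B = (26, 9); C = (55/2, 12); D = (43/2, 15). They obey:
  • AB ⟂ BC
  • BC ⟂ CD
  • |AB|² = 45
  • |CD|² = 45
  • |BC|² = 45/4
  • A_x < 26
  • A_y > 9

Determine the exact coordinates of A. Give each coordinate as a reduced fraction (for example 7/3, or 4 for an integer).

A = (20, 12)

1. A_x = 20  [[AB ⟂ BC ⇒ -3/2x-3y+66=0] ∩ [|A−(26, 9)|²=45]]
2. A_y = 12  [[AB ⟂ BC ⇒ -3/2x-3y+66=0] ∩ [|A−(26, 9)|²=45]]
   so A = (20, 12)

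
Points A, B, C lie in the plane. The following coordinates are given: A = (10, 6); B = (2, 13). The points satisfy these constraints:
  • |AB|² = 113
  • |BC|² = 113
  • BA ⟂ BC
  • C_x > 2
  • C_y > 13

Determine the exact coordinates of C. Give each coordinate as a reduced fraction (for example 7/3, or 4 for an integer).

1. C_x = 9  [[BA ⟂ BC ⇒ 8x-7y+75=0] ∩ [|C−(2, 13)|²=113]]
2. C_y = 21  [[BA ⟂ BC ⇒ 8x-7y+75=0] ∩ [|C−(2, 13)|²=113]]
   so C = (9, 21)

C = (9, 21)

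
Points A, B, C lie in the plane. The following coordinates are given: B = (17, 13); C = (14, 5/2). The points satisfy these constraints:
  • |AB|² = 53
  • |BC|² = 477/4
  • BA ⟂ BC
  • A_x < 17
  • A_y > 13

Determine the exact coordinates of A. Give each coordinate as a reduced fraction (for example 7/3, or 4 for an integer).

1. A_x = 10  [[BA ⟂ BC ⇒ -3x-21/2y+375/2=0] ∩ [|A−(17, 13)|²=53]]
2. A_y = 15  [[BA ⟂ BC ⇒ -3x-21/2y+375/2=0] ∩ [|A−(17, 13)|²=53]]
   so A = (10, 15)

A = (10, 15)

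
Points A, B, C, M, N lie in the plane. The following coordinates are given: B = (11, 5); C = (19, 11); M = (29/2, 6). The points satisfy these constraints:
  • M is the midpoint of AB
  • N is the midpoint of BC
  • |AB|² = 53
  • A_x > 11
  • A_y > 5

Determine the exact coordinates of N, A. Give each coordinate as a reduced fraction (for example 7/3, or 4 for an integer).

N = (15, 8)
A = (18, 7)

1. A_x = 18  [A = 2·M−B = 2·(29/2, 6)−(11, 5)]
2. A_y = 7  [A = 2·M−B = 2·(29/2, 6)−(11, 5)]
   so A = (18, 7)
3. N_x = 15  [2·N = B+C = (11, 5)+(19, 11)]
4. N_y = 8  [2·N = B+C = (11, 5)+(19, 11)]
   so N = (15, 8)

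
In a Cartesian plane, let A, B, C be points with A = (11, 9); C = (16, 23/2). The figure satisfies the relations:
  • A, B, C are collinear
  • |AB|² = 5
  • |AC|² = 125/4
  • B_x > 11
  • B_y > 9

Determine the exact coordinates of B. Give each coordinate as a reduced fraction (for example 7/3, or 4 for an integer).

B = (13, 10)

1. B_x = 13  [[A, B, C are collinear ⇒ 5/2x-5y+35/2=0] ∩ [|B−(11, 9)|²=5]]
2. B_y = 10  [[A, B, C are collinear ⇒ 5/2x-5y+35/2=0] ∩ [|B−(11, 9)|²=5]]
   so B = (13, 10)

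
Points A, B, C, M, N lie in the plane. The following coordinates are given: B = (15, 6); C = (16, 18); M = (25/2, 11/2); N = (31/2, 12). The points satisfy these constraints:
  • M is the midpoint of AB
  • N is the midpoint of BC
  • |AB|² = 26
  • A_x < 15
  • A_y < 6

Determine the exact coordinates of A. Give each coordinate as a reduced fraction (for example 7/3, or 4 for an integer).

1. A_x = 10  [A = 2·M−B = 2·(25/2, 11/2)−(15, 6)]
2. A_y = 5  [A = 2·M−B = 2·(25/2, 11/2)−(15, 6)]
   so A = (10, 5)

A = (10, 5)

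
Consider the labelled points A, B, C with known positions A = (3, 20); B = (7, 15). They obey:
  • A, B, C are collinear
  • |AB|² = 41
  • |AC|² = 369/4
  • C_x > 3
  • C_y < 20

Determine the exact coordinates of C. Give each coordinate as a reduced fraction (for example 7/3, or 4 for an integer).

C = (9, 25/2)

1. C_x = 9  [[A, B, C are collinear ⇒ 5x+4y-95=0] ∩ [|C−(3, 20)|²=369/4]]
2. C_y = 25/2  [[A, B, C are collinear ⇒ 5x+4y-95=0] ∩ [|C−(3, 20)|²=369/4]]
   so C = (9, 25/2)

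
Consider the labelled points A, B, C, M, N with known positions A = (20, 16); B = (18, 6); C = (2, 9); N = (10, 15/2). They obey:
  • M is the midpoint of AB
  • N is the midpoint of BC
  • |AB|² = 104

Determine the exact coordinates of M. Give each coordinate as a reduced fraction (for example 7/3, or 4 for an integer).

M = (19, 11)

1. M_x = 19  [2·M = A+B = (20, 16)+(18, 6)]
2. M_y = 11  [2·M = A+B = (20, 16)+(18, 6)]
   so M = (19, 11)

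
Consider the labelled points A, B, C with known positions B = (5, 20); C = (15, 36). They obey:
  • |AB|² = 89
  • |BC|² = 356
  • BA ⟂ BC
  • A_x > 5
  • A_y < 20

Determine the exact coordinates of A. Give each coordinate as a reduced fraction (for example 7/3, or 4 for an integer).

A = (13, 15)

1. A_x = 13  [[BA ⟂ BC ⇒ 10x+16y-370=0] ∩ [|A−(5, 20)|²=89]]
2. A_y = 15  [[BA ⟂ BC ⇒ 10x+16y-370=0] ∩ [|A−(5, 20)|²=89]]
   so A = (13, 15)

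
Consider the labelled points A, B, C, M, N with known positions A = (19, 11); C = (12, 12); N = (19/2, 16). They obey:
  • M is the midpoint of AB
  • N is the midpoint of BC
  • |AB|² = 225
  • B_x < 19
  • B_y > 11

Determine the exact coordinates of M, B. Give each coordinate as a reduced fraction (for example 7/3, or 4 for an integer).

M = (13, 31/2)
B = (7, 20)

1. B_x = 7  [B = 2·N−C = 2·(19/2, 16)−(12, 12)]
2. B_y = 20  [B = 2·N−C = 2·(19/2, 16)−(12, 12)]
   so B = (7, 20)
3. M_x = 13  [2·M = A+B = (19, 11)+(7, 20)]
4. M_y = 31/2  [2·M = A+B = (19, 11)+(7, 20)]
   so M = (13, 31/2)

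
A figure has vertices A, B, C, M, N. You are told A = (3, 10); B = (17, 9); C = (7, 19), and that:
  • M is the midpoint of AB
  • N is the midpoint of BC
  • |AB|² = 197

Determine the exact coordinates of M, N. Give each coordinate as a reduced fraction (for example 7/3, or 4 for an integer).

M = (10, 19/2)
N = (12, 14)

1. M_x = 10  [2·M = A+B = (3, 10)+(17, 9)]
2. M_y = 19/2  [2·M = A+B = (3, 10)+(17, 9)]
   so M = (10, 19/2)
3. N_x = 12  [2·N = B+C = (17, 9)+(7, 19)]
4. N_y = 14  [2·N = B+C = (17, 9)+(7, 19)]
   so N = (12, 14)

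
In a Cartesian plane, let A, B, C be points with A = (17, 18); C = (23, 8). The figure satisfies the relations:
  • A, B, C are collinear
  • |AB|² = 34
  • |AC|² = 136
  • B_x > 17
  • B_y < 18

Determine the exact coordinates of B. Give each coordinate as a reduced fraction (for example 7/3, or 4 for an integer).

B = (20, 13)

1. B_x = 20  [[A, B, C are collinear ⇒ -10x-6y+278=0] ∩ [|B−(17, 18)|²=34]]
2. B_y = 13  [[A, B, C are collinear ⇒ -10x-6y+278=0] ∩ [|B−(17, 18)|²=34]]
   so B = (20, 13)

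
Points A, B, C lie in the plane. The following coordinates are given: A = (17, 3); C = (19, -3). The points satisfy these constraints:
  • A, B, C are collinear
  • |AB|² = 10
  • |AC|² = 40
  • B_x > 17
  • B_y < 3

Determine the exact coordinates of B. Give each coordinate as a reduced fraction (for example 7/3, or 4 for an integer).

1. B_x = 18  [[A, B, C are collinear ⇒ -6x-2y+108=0] ∩ [|B−(17, 3)|²=10]]
2. B_y = 0  [[A, B, C are collinear ⇒ -6x-2y+108=0] ∩ [|B−(17, 3)|²=10]]
   so B = (18, 0)

B = (18, 0)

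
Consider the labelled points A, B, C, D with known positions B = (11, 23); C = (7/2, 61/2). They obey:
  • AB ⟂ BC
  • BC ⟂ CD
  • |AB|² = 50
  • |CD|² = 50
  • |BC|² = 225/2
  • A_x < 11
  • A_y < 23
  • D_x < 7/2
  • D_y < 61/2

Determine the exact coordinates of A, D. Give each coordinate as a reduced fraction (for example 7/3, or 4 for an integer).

1. A_x = 6  [[AB ⟂ BC ⇒ 15/2x-15/2y+90=0] ∩ [|A−(11, 23)|²=50]]
2. A_y = 18  [[AB ⟂ BC ⇒ 15/2x-15/2y+90=0] ∩ [|A−(11, 23)|²=50]]
   so A = (6, 18)
3. D_x = -3/2  [[BC ⟂ CD ⇒ -15/2x+15/2y-405/2=0] ∩ [|D−(7/2, 61/2)|²=50]]
4. D_y = 51/2  [[BC ⟂ CD ⇒ -15/2x+15/2y-405/2=0] ∩ [|D−(7/2, 61/2)|²=50]]
   so D = (-3/2, 51/2)

A = (6, 18)
D = (-3/2, 51/2)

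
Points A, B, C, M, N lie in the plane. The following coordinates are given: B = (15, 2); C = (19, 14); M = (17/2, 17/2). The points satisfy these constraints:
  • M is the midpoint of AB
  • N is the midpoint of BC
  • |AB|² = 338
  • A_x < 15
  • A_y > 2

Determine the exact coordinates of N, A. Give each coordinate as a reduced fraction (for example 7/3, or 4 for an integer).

N = (17, 8)
A = (2, 15)

1. A_x = 2  [A = 2·M−B = 2·(17/2, 17/2)−(15, 2)]
2. A_y = 15  [A = 2·M−B = 2·(17/2, 17/2)−(15, 2)]
   so A = (2, 15)
3. N_x = 17  [2·N = B+C = (15, 2)+(19, 14)]
4. N_y = 8  [2·N = B+C = (15, 2)+(19, 14)]
   so N = (17, 8)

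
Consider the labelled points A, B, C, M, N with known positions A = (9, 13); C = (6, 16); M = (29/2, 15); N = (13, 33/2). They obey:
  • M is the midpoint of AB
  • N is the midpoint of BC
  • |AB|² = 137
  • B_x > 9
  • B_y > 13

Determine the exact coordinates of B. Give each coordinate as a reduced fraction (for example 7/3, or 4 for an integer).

B = (20, 17)

1. B_x = 20  [B = 2·M−A = 2·(29/2, 15)−(9, 13)]
2. B_y = 17  [B = 2·M−A = 2·(29/2, 15)−(9, 13)]
   so B = (20, 17)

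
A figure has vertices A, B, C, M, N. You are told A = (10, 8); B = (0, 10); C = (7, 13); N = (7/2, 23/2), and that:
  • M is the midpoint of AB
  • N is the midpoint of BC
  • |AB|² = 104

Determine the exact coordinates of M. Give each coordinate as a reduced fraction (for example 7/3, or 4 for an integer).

M = (5, 9)

1. M_x = 5  [2·M = A+B = (10, 8)+(0, 10)]
2. M_y = 9  [2·M = A+B = (10, 8)+(0, 10)]
   so M = (5, 9)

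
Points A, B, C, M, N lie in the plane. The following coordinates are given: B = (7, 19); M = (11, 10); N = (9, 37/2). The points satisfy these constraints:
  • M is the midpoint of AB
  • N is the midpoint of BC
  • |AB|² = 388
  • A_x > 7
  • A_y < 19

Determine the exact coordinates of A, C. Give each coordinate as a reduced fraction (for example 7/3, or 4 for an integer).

A = (15, 1)
C = (11, 18)

1. A_x = 15  [A = 2·M−B = 2·(11, 10)−(7, 19)]
2. A_y = 1  [A = 2·M−B = 2·(11, 10)−(7, 19)]
   so A = (15, 1)
3. C_x = 11  [C = 2·N−B = 2·(9, 37/2)−(7, 19)]
4. C_y = 18  [C = 2·N−B = 2·(9, 37/2)−(7, 19)]
   so C = (11, 18)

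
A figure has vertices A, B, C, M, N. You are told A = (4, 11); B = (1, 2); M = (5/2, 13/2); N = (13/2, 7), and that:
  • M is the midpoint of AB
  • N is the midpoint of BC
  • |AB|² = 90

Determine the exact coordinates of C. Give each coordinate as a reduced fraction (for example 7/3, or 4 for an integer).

C = (12, 12)

1. C_x = 12  [C = 2·N−B = 2·(13/2, 7)−(1, 2)]
2. C_y = 12  [C = 2·N−B = 2·(13/2, 7)−(1, 2)]
   so C = (12, 12)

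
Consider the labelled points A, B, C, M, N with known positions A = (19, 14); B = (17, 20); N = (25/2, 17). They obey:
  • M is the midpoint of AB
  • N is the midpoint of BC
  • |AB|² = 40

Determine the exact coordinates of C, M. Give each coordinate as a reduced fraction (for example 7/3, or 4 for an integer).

1. M_x = 18  [2·M = A+B = (19, 14)+(17, 20)]
2. M_y = 17  [2·M = A+B = (19, 14)+(17, 20)]
   so M = (18, 17)
3. C_x = 8  [C = 2·N−B = 2·(25/2, 17)−(17, 20)]
4. C_y = 14  [C = 2·N−B = 2·(25/2, 17)−(17, 20)]
   so C = (8, 14)

C = (8, 14)
M = (18, 17)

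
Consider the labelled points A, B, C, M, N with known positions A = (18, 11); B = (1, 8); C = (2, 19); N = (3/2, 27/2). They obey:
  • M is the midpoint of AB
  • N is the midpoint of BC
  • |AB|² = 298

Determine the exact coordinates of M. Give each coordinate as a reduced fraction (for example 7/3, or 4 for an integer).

1. M_x = 19/2  [2·M = A+B = (18, 11)+(1, 8)]
2. M_y = 19/2  [2·M = A+B = (18, 11)+(1, 8)]
   so M = (19/2, 19/2)

M = (19/2, 19/2)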